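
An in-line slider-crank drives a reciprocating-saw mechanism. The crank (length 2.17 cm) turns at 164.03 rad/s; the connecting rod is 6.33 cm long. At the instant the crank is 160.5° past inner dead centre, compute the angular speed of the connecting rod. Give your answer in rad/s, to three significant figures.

ω = 164 rad/s
The rod makes angle φ with the slider axis where L sinφ = r sinθ; differentiating, L cosφ·φ̇ = r ω cosθ.
L cosφ = √(L² − r² sin²θ) = 0.062884 m.
|ω_rod| = r ω |cosθ| / √(L² − r² sin²θ) = 0.0217·164·0.94264/0.062884 = 53.357 rad/s.

53.4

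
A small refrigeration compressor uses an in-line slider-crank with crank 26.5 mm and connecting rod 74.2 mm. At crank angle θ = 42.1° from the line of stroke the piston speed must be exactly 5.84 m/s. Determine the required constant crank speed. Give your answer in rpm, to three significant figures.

2470

For an in-line slider-crank, |v_piston| = rω|sinθ|·[1 + r cosθ/√(L² − r² sin²θ)].
With r = 0.0265 m, L = 0.0742 m, θ = 42.1°: the bracketed kinematic factor |dx/dθ| = 0.022615 m.
ω = v/|dx/dθ| = 5.84/0.022615 = 258.23 rad/s.
N = 60ω/(2π) = 2465.9 rpm.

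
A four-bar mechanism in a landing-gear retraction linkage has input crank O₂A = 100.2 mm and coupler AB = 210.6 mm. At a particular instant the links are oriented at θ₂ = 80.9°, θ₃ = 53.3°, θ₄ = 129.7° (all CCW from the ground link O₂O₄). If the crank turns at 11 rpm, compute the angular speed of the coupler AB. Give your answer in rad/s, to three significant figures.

ω₂ = 1.152 rad/s (from 11 rpm).
Differentiating the loop-closure r₂e^{iθ₂}+r₃e^{iθ₃}=r₁+r₄e^{iθ₄} gives r₂ω₂e^{iθ₂}+r₃ω₃e^{iθ₃}=r₄ω₄e^{iθ₄}.
Eliminating the other unknown: ω₃ = r₂ω₂ sin(θ₄−θ₂) / [r₃ sin(θ₃−θ₄)].
Numerator sine = +0.75241; denominator sine = -0.97196.
Result = 0.1002·1.152·(+0.75241) / (0.2106·(-0.97196)) = -0.42427 rad/s; magnitude 0.42427 rad/s.

0.424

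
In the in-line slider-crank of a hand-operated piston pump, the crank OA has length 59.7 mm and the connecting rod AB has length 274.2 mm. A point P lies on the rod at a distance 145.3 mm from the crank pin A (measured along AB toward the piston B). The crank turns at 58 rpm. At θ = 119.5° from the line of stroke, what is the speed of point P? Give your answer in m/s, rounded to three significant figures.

0.309

ω = 6.074 rad/s.  Crank-pin speed |V_A| = rω = 0.3626 m/s, perpendicular to OA.
Rod angle: sinφ = −(r/L) sinθ ⇒ φ = -10.923°; ω_rod = −rω cosθ/√(L²−r²sin²θ) = +0.6632 rad/s.
V_P = V_A + ω_rod × AP, with AP = 0.1453 m along the rod.
Components: V_Px = −rω sinθ − a·ω_rod·sinφ = -0.29733 m/s;  V_Py = rω cosθ + a·ω_rod·cosφ = -0.083937 m/s.
|V_P| = √(V_Px² + V_Py²) = 0.30895 m/s.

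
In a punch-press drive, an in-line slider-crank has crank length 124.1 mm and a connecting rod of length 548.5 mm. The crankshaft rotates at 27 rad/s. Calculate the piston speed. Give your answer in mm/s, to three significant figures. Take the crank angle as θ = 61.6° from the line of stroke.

3270

ω = 27 rad/s
For an in-line slider-crank, x = r cosθ + √(L² − r² sin²θ), so v = −rω sinθ·[1 + r cosθ/√(L² − r² sin²θ)].
With r = 0.1241 m, L = 0.5485 m, θ = 61.6°: √(L² − r² sin²θ) = 0.53753 m.
v = −0.1241·27·0.87965·[1 + 0.1241·0.47562/0.53753] = -3.2711 m/s.
|v| = 3.2711 m/s = 3271.1 mm/s.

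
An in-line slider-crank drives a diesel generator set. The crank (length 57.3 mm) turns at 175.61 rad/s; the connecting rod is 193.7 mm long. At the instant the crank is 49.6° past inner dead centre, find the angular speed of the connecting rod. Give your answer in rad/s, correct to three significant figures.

34.6

ω = 175.6 rad/s
The rod makes angle φ with the slider axis where L sinφ = r sinθ; differentiating, L cosφ·φ̇ = r ω cosθ.
L cosφ = √(L² − r² sin²θ) = 0.18872 m.
|ω_rod| = r ω |cosθ| / √(L² − r² sin²θ) = 0.0573·175.6·0.64812/0.18872 = 34.557 rad/s.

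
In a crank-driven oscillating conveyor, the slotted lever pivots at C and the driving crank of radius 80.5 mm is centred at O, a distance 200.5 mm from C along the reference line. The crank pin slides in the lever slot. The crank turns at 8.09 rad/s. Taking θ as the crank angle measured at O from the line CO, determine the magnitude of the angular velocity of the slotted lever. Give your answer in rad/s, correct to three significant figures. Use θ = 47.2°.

ω = 8.09 rad/s
Crank pin A relative to C: A = (d + r cosθ, r sinθ); lever angle φ = atan2(r sinθ, d + r cosθ).
Differentiating tanφ: φ̇ = rω(d cosθ + r)/(d² + r² + 2dr cosθ).
d² + r² + 2dr cosθ = |CA|² = 0.0686132 m²;  d cosθ + r = +0.21673 m.
|ω_lever| = |0.0805·8.09·+0.21673| / 0.0686132 = 2.0571 rad/s.

2.06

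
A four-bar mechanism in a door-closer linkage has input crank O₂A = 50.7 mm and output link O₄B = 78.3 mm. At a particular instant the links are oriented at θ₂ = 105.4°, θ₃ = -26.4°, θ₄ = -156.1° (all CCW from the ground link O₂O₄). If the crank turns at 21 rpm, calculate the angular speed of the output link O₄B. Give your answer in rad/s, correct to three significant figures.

1.38

ω₂ = 2.199 rad/s (from 21 rpm).
Differentiating the loop-closure r₂e^{iθ₂}+r₃e^{iθ₃}=r₁+r₄e^{iθ₄} gives r₂ω₂e^{iθ₂}+r₃ω₃e^{iθ₃}=r₄ω₄e^{iθ₄}.
Eliminating the other unknown: ω₄ = r₂ω₂ sin(θ₂−θ₃) / [r₄ sin(θ₄−θ₃)].
Numerator sine = +0.74548; denominator sine = -0.76940.
Result = 0.0507·2.199·(+0.74548) / (0.0783·(-0.76940)) = -1.3797 rad/s; magnitude 1.3797 rad/s.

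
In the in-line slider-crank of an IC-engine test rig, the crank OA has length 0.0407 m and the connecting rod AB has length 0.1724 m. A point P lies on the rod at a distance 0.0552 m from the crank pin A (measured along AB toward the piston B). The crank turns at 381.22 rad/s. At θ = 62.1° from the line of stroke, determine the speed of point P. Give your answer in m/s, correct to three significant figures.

15.0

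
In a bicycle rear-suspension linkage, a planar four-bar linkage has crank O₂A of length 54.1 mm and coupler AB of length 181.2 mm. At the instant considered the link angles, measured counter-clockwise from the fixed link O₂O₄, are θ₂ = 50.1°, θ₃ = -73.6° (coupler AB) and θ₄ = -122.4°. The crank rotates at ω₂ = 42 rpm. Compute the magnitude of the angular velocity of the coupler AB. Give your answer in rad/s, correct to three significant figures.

0.228

ω₂ = 4.398 rad/s (from 42 rpm).
Differentiating the loop-closure r₂e^{iθ₂}+r₃e^{iθ₃}=r₁+r₄e^{iθ₄} gives r₂ω₂e^{iθ₂}+r₃ω₃e^{iθ₃}=r₄ω₄e^{iθ₄}.
Eliminating the other unknown: ω₃ = r₂ω₂ sin(θ₄−θ₂) / [r₃ sin(θ₃−θ₄)].
Numerator sine = -0.13053; denominator sine = +0.75241.
Result = 0.0541·4.398·(-0.13053) / (0.1812·(+0.75241)) = -0.2278 rad/s; magnitude 0.2278 rad/s.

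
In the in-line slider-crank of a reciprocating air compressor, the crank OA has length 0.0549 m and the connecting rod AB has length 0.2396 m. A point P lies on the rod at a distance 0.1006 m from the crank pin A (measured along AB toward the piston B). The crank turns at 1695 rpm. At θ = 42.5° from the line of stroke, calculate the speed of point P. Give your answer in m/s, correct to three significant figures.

8.20

ω = 177.5 rad/s.  Crank-pin speed |V_A| = rω = 9.7447 m/s, perpendicular to OA.
Rod angle: sinφ = −(r/L) sinθ ⇒ φ = -8.905°; ω_rod = −rω cosθ/√(L²−r²sin²θ) = -30.352 rad/s.
V_P = V_A + ω_rod × AP, with AP = 0.1006 m along the rod.
Components: V_Px = −rω sinθ − a·ω_rod·sinφ = -7.0561 m/s;  V_Py = rω cosθ + a·ω_rod·cosφ = +4.168 m/s.
|V_P| = √(V_Px² + V_Py²) = 8.1952 m/s.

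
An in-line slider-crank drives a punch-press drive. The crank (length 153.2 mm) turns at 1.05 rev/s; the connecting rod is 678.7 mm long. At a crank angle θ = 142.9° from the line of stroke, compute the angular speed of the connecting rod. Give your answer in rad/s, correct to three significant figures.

1.20

ω = 6.597 rad/s (converted from 1.05 rev/s).
The rod makes angle φ with the slider axis where L sinφ = r sinθ; differentiating, L cosφ·φ̇ = r ω cosθ.
L cosφ = √(L² − r² sin²θ) = 0.67238 m.
|ω_rod| = r ω |cosθ| / √(L² − r² sin²θ) = 0.1532·6.597·0.79758/0.67238 = 1.1989 rad/s.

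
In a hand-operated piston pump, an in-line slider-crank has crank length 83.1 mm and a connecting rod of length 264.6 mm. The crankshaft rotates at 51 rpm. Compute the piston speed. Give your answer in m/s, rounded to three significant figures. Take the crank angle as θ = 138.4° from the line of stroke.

ω = 2π·51/60 = 5.341 rad/s
For an in-line slider-crank, x = r cosθ + √(L² − r² sin²θ), so v = −rω sinθ·[1 + r cosθ/√(L² − r² sin²θ)].
With r = 0.0831 m, L = 0.2646 m, θ = 138.4°: √(L² − r² sin²θ) = 0.25878 m.
v = −0.0831·5.341·0.66393·[1 + 0.0831·-0.74780/0.25878] = -0.2239 m/s.
|v| = 0.2239 m/s.

0.224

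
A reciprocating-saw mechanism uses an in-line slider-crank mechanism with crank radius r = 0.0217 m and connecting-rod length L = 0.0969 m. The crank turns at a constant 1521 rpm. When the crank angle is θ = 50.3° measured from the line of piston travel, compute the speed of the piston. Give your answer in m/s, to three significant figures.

3.05

ω = 2π·1521/60 = 159.3 rad/s
For an in-line slider-crank, x = r cosθ + √(L² − r² sin²θ), so v = −rω sinθ·[1 + r cosθ/√(L² − r² sin²θ)].
With r = 0.0217 m, L = 0.0969 m, θ = 50.3°: √(L² − r² sin²θ) = 0.095451 m.
v = −0.0217·159.3·0.76940·[1 + 0.0217·0.63877/0.095451] = -3.0455 m/s.
|v| = 3.0455 m/s.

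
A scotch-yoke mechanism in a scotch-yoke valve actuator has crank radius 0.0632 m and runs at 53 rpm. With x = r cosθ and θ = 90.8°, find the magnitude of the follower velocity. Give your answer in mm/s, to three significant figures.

ω = 5.55 rad/s (from 53 rpm).
x = r cosθ ⇒ ẋ = −rω sinθ.
|v| = rω|sinθ| = 0.0632·5.55·|sin 90.8°| = 0.35074 m/s = 350.74 mm/s.

351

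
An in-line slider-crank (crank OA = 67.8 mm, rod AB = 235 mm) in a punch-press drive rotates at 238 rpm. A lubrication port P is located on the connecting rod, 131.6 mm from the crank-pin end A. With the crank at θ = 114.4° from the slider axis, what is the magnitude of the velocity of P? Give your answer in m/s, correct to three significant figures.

1.46

ω = 24.92 rad/s.  Crank-pin speed |V_A| = rω = 1.6898 m/s, perpendicular to OA.
Rod angle: sinφ = −(r/L) sinθ ⇒ φ = -15.233°; ω_rod = −rω cosθ/√(L²−r²sin²θ) = +3.0786 rad/s.
V_P = V_A + ω_rod × AP, with AP = 0.1316 m along the rod.
Components: V_Px = −rω sinθ − a·ω_rod·sinφ = -1.4324 m/s;  V_Py = rω cosθ + a·ω_rod·cosφ = -0.30715 m/s.
|V_P| = √(V_Px² + V_Py²) = 1.465 m/s.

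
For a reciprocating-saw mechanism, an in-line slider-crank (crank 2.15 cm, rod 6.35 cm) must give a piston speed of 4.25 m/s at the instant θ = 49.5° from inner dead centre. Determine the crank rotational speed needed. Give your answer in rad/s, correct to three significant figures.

212

For an in-line slider-crank, |v_piston| = rω|sinθ|·[1 + r cosθ/√(L² − r² sin²θ)].
With r = 0.0215 m, L = 0.0635 m, θ = 49.5°: the bracketed kinematic factor |dx/dθ| = 0.020069 m.
ω = v/|dx/dθ| = 4.25/0.020069 = 211.77 rad/s.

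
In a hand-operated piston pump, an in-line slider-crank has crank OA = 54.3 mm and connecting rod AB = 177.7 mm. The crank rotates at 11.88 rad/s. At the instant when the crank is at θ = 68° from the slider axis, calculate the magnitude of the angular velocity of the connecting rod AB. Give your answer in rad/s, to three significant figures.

ω = 11.88 rad/s
The rod makes angle φ with the slider axis where L sinφ = r sinθ; differentiating, L cosφ·φ̇ = r ω cosθ.
L cosφ = √(L² − r² sin²θ) = 0.17042 m.
|ω_rod| = r ω |cosθ| / √(L² − r² sin²θ) = 0.0543·11.88·0.37461/0.17042 = 1.418 rad/s.

1.42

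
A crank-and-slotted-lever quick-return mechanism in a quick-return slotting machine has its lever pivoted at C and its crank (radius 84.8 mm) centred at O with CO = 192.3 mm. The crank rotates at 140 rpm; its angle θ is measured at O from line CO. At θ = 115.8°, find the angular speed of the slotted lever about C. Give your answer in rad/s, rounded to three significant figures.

0.0458

ω = 14.66 rad/s (from 140 rpm).
Crank pin A relative to C: A = (d + r cosθ, r sinθ); lever angle φ = atan2(r sinθ, d + r cosθ).
Differentiating tanφ: φ̇ = rω(d cosθ + r)/(d² + r² + 2dr cosθ).
d² + r² + 2dr cosθ = |CA|² = 0.0299757 m²;  d cosθ + r = +0.0011051 m.
|ω_lever| = |0.0848·14.66·+0.0011051| / 0.0299757 = 0.045832 rad/s.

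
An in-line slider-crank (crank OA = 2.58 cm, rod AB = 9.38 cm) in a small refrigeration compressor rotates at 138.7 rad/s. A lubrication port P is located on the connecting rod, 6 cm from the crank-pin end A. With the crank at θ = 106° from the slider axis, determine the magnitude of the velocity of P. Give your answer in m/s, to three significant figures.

3.29

ω = 138.7 rad/s.  Crank-pin speed |V_A| = rω = 3.5785 m/s, perpendicular to OA.
Rod angle: sinφ = −(r/L) sinθ ⇒ φ = -15.331°; ω_rod = −rω cosθ/√(L²−r²sin²θ) = +10.904 rad/s.
V_P = V_A + ω_rod × AP, with AP = 0.06 m along the rod.
Components: V_Px = −rω sinθ − a·ω_rod·sinφ = -3.2669 m/s;  V_Py = rω cosθ + a·ω_rod·cosφ = -0.35543 m/s.
|V_P| = √(V_Px² + V_Py²) = 3.2861 m/s.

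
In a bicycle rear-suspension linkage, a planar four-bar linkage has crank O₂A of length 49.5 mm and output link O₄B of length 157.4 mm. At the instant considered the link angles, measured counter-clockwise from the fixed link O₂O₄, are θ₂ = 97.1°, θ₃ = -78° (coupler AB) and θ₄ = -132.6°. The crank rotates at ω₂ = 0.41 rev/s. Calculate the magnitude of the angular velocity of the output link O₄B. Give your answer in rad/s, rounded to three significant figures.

0.0849

ω₂ = 2.576 rad/s (from 0.41 rev/s).
Differentiating the loop-closure r₂e^{iθ₂}+r₃e^{iθ₃}=r₁+r₄e^{iθ₄} gives r₂ω₂e^{iθ₂}+r₃ω₃e^{iθ₃}=r₄ω₄e^{iθ₄}.
Eliminating the other unknown: ω₄ = r₂ω₂ sin(θ₂−θ₃) / [r₄ sin(θ₄−θ₃)].
Numerator sine = +0.08542; denominator sine = -0.81513.
Result = 0.0495·2.576·(+0.08542) / (0.1574·(-0.81513)) = -0.084895 rad/s; magnitude 0.084895 rad/s.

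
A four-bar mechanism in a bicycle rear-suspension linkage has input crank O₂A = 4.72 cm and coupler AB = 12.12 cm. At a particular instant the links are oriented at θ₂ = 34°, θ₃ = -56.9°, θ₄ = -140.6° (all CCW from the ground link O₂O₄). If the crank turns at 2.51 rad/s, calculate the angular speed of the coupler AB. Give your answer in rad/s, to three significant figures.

0.0925

ω₂ = 2.51 rad/s
Differentiating the loop-closure r₂e^{iθ₂}+r₃e^{iθ₃}=r₁+r₄e^{iθ₄} gives r₂ω₂e^{iθ₂}+r₃ω₃e^{iθ₃}=r₄ω₄e^{iθ₄}.
Eliminating the other unknown: ω₃ = r₂ω₂ sin(θ₄−θ₂) / [r₃ sin(θ₃−θ₄)].
Numerator sine = -0.09411; denominator sine = +0.99396.
Result = 0.0472·2.51·(-0.09411) / (0.1212·(+0.99396)) = -0.092549 rad/s; magnitude 0.092549 rad/s.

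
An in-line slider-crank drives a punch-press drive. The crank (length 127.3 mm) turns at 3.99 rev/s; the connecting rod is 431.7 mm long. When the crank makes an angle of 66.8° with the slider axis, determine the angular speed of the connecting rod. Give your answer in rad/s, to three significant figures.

3.03

ω = 25.07 rad/s (converted from 3.99 rev/s).
The rod makes angle φ with the slider axis where L sinφ = r sinθ; differentiating, L cosφ·φ̇ = r ω cosθ.
L cosφ = √(L² − r² sin²θ) = 0.41554 m.
|ω_rod| = r ω |cosθ| / √(L² − r² sin²θ) = 0.1273·25.07·0.39394/0.41554 = 3.0255 rad/s.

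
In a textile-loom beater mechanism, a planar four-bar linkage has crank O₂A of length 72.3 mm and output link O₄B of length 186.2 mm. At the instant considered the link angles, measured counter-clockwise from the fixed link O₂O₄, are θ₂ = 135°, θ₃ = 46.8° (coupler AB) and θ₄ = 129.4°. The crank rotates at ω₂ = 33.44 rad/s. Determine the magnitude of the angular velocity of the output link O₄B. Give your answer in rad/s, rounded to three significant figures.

13.1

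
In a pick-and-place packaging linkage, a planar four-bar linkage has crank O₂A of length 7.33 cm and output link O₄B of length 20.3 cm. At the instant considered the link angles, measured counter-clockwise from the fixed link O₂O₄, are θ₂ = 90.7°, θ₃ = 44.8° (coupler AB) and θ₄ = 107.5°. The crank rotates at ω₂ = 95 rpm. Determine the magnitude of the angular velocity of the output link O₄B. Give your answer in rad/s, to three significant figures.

2.90

ω₂ = 9.948 rad/s (from 95 rpm).
Differentiating the loop-closure r₂e^{iθ₂}+r₃e^{iθ₃}=r₁+r₄e^{iθ₄} gives r₂ω₂e^{iθ₂}+r₃ω₃e^{iθ₃}=r₄ω₄e^{iθ₄}.
Eliminating the other unknown: ω₄ = r₂ω₂ sin(θ₂−θ₃) / [r₄ sin(θ₄−θ₃)].
Numerator sine = +0.71813; denominator sine = +0.88862.
Result = 0.0733·9.948·(+0.71813) / (0.203·(+0.88862)) = +2.903 rad/s; magnitude 2.903 rad/s.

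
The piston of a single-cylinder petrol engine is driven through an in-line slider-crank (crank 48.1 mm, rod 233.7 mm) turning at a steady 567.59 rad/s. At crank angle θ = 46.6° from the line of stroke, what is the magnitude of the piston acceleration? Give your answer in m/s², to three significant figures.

ω = 567.6 rad/s
x(θ) = r cosθ + √(L² − r² sin²θ); with ω constant, a = ω²·d²x/dθ².
d²x/dθ² = −r cosθ − r²(cos2θ)/√u − r⁴ sin²2θ/(4u^{3/2}),  u = L² − r² sin²θ = 0.0533943 m².
Substituting r = 0.0481 m, L = 0.2337 m, θ = 46.6°: d²x/dθ² = -0.032598 m.
a = ω²·d²x/dθ² = (567.6)²·(-0.032598) = -10502 m/s²;  |a| = 10502 m/s².

10500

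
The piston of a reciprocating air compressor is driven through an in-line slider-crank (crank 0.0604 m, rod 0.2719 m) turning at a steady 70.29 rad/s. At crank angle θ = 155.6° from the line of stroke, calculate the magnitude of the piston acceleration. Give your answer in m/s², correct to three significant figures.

227

ω = 70.29 rad/s
x(θ) = r cosθ + √(L² − r² sin²θ); with ω constant, a = ω²·d²x/dθ².
d²x/dθ² = −r cosθ − r²(cos2θ)/√u − r⁴ sin²2θ/(4u^{3/2}),  u = L² − r² sin²θ = 0.073307 m².
Substituting r = 0.0604 m, L = 0.2719 m, θ = 155.6°: d²x/dθ² = +0.046035 m.
a = ω²·d²x/dθ² = (70.29)²·(+0.046035) = +227.44 m/s²;  |a| = 227.44 m/s².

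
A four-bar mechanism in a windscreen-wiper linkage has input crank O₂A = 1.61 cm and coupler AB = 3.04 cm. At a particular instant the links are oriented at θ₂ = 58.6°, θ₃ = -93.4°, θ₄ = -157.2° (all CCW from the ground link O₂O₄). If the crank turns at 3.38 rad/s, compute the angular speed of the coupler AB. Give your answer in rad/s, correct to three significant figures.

ω₂ = 3.38 rad/s
Differentiating the loop-closure r₂e^{iθ₂}+r₃e^{iθ₃}=r₁+r₄e^{iθ₄} gives r₂ω₂e^{iθ₂}+r₃ω₃e^{iθ₃}=r₄ω₄e^{iθ₄}.
Eliminating the other unknown: ω₃ = r₂ω₂ sin(θ₄−θ₂) / [r₃ sin(θ₃−θ₄)].
Numerator sine = +0.58496; denominator sine = +0.89726.
Result = 0.0161·3.38·(+0.58496) / (0.0304·(+0.89726)) = +1.167 rad/s; magnitude 1.167 rad/s.

1.17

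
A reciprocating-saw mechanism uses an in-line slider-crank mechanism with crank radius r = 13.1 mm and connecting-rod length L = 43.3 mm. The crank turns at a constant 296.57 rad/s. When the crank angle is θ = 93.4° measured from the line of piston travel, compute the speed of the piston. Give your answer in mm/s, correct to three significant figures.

3810

ω = 296.6 rad/s
For an in-line slider-crank, x = r cosθ + √(L² − r² sin²θ), so v = −rω sinθ·[1 + r cosθ/√(L² − r² sin²θ)].
With r = 0.0131 m, L = 0.0433 m, θ = 93.4°: √(L² − r² sin²θ) = 0.041278 m.
v = −0.0131·296.6·0.99824·[1 + 0.0131·-0.05931/0.041278] = -3.8052 m/s.
|v| = 3.8052 m/s = 3805.2 mm/s.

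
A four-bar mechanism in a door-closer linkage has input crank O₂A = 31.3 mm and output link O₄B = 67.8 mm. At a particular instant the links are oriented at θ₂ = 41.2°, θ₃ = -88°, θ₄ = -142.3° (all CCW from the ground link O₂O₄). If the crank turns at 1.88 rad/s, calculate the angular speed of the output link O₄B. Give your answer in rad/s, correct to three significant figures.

0.828

ω₂ = 1.88 rad/s
Differentiating the loop-closure r₂e^{iθ₂}+r₃e^{iθ₃}=r₁+r₄e^{iθ₄} gives r₂ω₂e^{iθ₂}+r₃ω₃e^{iθ₃}=r₄ω₄e^{iθ₄}.
Eliminating the other unknown: ω₄ = r₂ω₂ sin(θ₂−θ₃) / [r₄ sin(θ₄−θ₃)].
Numerator sine = +0.77494; denominator sine = -0.81208.
Result = 0.0313·1.88·(+0.77494) / (0.0678·(-0.81208)) = -0.82821 rad/s; magnitude 0.82821 rad/s.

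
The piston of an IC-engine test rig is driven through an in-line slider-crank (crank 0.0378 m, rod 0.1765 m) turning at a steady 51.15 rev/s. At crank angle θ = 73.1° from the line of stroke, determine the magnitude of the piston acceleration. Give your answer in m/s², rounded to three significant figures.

428

ω = 2π·51.1 = 321.4 rad/s
x(θ) = r cosθ + √(L² − r² sin²θ); with ω constant, a = ω²·d²x/dθ².
d²x/dθ² = −r cosθ − r²(cos2θ)/√u − r⁴ sin²2θ/(4u^{3/2}),  u = L² − r² sin²θ = 0.0298442 m².
Substituting r = 0.0378 m, L = 0.1765 m, θ = 73.1°: d²x/dθ² = -0.0041462 m.
a = ω²·d²x/dθ² = (321.4)²·(-0.0041462) = -428.25 m/s²;  |a| = 428.25 m/s².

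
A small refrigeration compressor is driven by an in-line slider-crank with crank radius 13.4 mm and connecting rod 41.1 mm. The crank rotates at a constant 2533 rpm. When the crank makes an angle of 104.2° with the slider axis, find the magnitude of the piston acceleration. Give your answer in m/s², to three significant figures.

ω = 2π·2533/60 = 265.3 rad/s
x(θ) = r cosθ + √(L² − r² sin²θ); with ω constant, a = ω²·d²x/dθ².
d²x/dθ² = −r cosθ − r²(cos2θ)/√u − r⁴ sin²2θ/(4u^{3/2}),  u = L² − r² sin²θ = 0.00152046 m².
Substituting r = 0.0134 m, L = 0.0411 m, θ = 104.2°: d²x/dθ² = +0.0073071 m.
a = ω²·d²x/dθ² = (265.3)²·(+0.0073071) = +514.13 m/s²;  |a| = 514.13 m/s².

514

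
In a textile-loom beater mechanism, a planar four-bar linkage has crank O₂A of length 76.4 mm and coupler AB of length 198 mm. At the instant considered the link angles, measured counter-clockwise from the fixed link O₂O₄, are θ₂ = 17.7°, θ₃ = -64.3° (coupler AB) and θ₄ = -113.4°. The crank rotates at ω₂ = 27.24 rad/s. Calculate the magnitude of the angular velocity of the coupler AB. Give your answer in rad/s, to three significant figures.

ω₂ = 27.24 rad/s
Differentiating the loop-closure r₂e^{iθ₂}+r₃e^{iθ₃}=r₁+r₄e^{iθ₄} gives r₂ω₂e^{iθ₂}+r₃ω₃e^{iθ₃}=r₄ω₄e^{iθ₄}.
Eliminating the other unknown: ω₃ = r₂ω₂ sin(θ₄−θ₂) / [r₃ sin(θ₃−θ₄)].
Numerator sine = -0.75356; denominator sine = +0.75585.
Result = 0.0764·27.24·(-0.75356) / (0.198·(+0.75585)) = -10.479 rad/s; magnitude 10.479 rad/s.

10.5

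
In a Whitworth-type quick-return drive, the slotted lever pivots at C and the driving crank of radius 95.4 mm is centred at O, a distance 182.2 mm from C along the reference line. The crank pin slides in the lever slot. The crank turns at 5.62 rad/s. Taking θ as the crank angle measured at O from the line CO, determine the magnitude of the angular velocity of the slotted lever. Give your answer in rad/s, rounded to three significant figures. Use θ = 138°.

1.30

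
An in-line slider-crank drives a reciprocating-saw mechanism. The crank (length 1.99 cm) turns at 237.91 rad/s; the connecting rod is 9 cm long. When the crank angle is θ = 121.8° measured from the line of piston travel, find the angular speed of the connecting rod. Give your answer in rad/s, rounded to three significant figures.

ω = 237.9 rad/s
The rod makes angle φ with the slider axis where L sinφ = r sinθ; differentiating, L cosφ·φ̇ = r ω cosθ.
L cosφ = √(L² − r² sin²θ) = 0.088397 m.
|ω_rod| = r ω |cosθ| / √(L² − r² sin²θ) = 0.0199·237.9·0.52696/0.088397 = 28.223 rad/s.

28.2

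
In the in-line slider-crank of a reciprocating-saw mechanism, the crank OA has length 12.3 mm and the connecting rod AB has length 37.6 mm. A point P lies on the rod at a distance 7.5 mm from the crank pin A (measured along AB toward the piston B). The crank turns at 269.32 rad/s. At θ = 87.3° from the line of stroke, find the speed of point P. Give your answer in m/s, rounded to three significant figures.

ω = 269.3 rad/s.  Crank-pin speed |V_A| = rω = 3.3126 m/s, perpendicular to OA.
Rod angle: sinφ = −(r/L) sinθ ⇒ φ = -19.073°; ω_rod = −rω cosθ/√(L²−r²sin²θ) = -4.3912 rad/s.
V_P = V_A + ω_rod × AP, with AP = 0.0075 m along the rod.
Components: V_Px = −rω sinθ − a·ω_rod·sinφ = -3.3197 m/s;  V_Py = rω cosθ + a·ω_rod·cosφ = +0.12492 m/s.
|V_P| = √(V_Px² + V_Py²) = 3.3221 m/s.

3.32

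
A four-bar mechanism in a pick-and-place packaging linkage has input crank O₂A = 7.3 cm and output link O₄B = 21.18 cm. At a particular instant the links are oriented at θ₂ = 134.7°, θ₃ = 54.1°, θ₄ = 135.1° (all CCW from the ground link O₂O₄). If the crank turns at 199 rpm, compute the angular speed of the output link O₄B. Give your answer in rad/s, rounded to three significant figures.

7.17

ω₂ = 20.84 rad/s (from 199 rpm).
Differentiating the loop-closure r₂e^{iθ₂}+r₃e^{iθ₃}=r₁+r₄e^{iθ₄} gives r₂ω₂e^{iθ₂}+r₃ω₃e^{iθ₃}=r₄ω₄e^{iθ₄}.
Eliminating the other unknown: ω₄ = r₂ω₂ sin(θ₂−θ₃) / [r₄ sin(θ₄−θ₃)].
Numerator sine = +0.98657; denominator sine = +0.98769.
Result = 0.073·20.84·(+0.98657) / (0.2118·(+0.98769)) = +7.1744 rad/s; magnitude 7.1744 rad/s.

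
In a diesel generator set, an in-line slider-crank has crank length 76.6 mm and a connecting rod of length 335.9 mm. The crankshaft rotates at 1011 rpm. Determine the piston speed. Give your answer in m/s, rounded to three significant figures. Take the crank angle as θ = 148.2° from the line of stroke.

ω = 2π·1011/60 = 105.9 rad/s
For an in-line slider-crank, x = r cosθ + √(L² − r² sin²θ), so v = −rω sinθ·[1 + r cosθ/√(L² − r² sin²θ)].
With r = 0.0766 m, L = 0.3359 m, θ = 148.2°: √(L² − r² sin²θ) = 0.33347 m.
v = −0.0766·105.9·0.52696·[1 + 0.0766·-0.84989/0.33347] = -3.4392 m/s.
|v| = 3.4392 m/s.

3.44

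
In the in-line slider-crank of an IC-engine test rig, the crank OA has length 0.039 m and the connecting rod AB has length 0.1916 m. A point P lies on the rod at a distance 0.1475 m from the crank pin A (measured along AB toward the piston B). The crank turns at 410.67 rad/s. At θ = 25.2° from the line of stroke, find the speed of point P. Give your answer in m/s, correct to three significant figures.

8.47

ω = 410.7 rad/s.  Crank-pin speed |V_A| = rω = 16.016 m/s, perpendicular to OA.
Rod angle: sinφ = −(r/L) sinθ ⇒ φ = -4.972°; ω_rod = −rω cosθ/√(L²−r²sin²θ) = -75.922 rad/s.
V_P = V_A + ω_rod × AP, with AP = 0.1475 m along the rod.
Components: V_Px = −rω sinθ − a·ω_rod·sinφ = -7.7899 m/s;  V_Py = rω cosθ + a·ω_rod·cosφ = +3.3355 m/s.
|V_P| = √(V_Px² + V_Py²) = 8.474 m/s.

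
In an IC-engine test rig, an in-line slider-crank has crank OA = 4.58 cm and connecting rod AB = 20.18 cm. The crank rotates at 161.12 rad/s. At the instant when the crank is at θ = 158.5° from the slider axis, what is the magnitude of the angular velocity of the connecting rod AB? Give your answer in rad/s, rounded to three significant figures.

34.1

ω = 161.1 rad/s
The rod makes angle φ with the slider axis where L sinφ = r sinθ; differentiating, L cosφ·φ̇ = r ω cosθ.
L cosφ = √(L² − r² sin²θ) = 0.2011 m.
|ω_rod| = r ω |cosθ| / √(L² − r² sin²θ) = 0.0458·161.1·0.93042/0.2011 = 34.141 rad/s.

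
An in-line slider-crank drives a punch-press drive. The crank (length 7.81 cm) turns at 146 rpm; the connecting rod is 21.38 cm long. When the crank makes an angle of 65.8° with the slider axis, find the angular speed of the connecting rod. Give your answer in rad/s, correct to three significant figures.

2.43

ω = 15.29 rad/s (converted from 146 rpm).
The rod makes angle φ with the slider axis where L sinφ = r sinθ; differentiating, L cosφ·φ̇ = r ω cosθ.
L cosφ = √(L² − r² sin²θ) = 0.20158 m.
|ω_rod| = r ω |cosθ| / √(L² − r² sin²θ) = 0.0781·15.29·0.40992/0.20158 = 2.4282 rad/s.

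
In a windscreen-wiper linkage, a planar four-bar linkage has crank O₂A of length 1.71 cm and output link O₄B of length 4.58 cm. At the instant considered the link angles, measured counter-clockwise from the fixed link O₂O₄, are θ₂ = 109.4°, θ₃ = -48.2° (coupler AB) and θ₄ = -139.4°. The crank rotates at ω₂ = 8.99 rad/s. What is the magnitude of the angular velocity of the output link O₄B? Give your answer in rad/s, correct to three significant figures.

1.28

ω₂ = 8.99 rad/s
Differentiating the loop-closure r₂e^{iθ₂}+r₃e^{iθ₃}=r₁+r₄e^{iθ₄} gives r₂ω₂e^{iθ₂}+r₃ω₃e^{iθ₃}=r₄ω₄e^{iθ₄}.
Eliminating the other unknown: ω₄ = r₂ω₂ sin(θ₂−θ₃) / [r₄ sin(θ₄−θ₃)].
Numerator sine = +0.38107; denominator sine = -0.99978.
Result = 0.0171·8.99·(+0.38107) / (0.0458·(-0.99978)) = -1.2794 rad/s; magnitude 1.2794 rad/s.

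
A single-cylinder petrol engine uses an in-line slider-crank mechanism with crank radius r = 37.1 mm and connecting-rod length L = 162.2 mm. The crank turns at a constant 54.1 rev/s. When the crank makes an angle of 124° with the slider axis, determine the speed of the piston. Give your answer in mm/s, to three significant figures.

9090

ω = 2π·54.1 = 339.9 rad/s
For an in-line slider-crank, x = r cosθ + √(L² − r² sin²θ), so v = −rω sinθ·[1 + r cosθ/√(L² − r² sin²θ)].
With r = 0.0371 m, L = 0.1622 m, θ = 124°: √(L² − r² sin²θ) = 0.15926 m.
v = −0.0371·339.9·0.82904·[1 + 0.0371·-0.55919/0.15926] = -9.0931 m/s.
|v| = 9.0931 m/s = 9093.1 mm/s.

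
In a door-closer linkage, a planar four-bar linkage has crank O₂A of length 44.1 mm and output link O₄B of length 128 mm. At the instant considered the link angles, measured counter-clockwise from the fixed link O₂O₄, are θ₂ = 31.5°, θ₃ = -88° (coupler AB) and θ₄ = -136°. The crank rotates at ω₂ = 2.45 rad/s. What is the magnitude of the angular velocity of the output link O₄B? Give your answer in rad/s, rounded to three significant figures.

0.989

ω₂ = 2.45 rad/s
Differentiating the loop-closure r₂e^{iθ₂}+r₃e^{iθ₃}=r₁+r₄e^{iθ₄} gives r₂ω₂e^{iθ₂}+r₃ω₃e^{iθ₃}=r₄ω₄e^{iθ₄}.
Eliminating the other unknown: ω₄ = r₂ω₂ sin(θ₂−θ₃) / [r₄ sin(θ₄−θ₃)].
Numerator sine = +0.87036; denominator sine = -0.74314.
Result = 0.0441·2.45·(+0.87036) / (0.128·(-0.74314)) = -0.98859 rad/s; magnitude 0.98859 rad/s.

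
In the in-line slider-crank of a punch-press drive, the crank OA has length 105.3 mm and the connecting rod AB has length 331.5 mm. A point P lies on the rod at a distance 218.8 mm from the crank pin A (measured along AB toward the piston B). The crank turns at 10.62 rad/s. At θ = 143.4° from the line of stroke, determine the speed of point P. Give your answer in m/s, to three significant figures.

ω = 10.62 rad/s.  Crank-pin speed |V_A| = rω = 1.1183 m/s, perpendicular to OA.
Rod angle: sinφ = −(r/L) sinθ ⇒ φ = -10.917°; ω_rod = −rω cosθ/√(L²−r²sin²θ) = +2.7582 rad/s.
V_P = V_A + ω_rod × AP, with AP = 0.2188 m along the rod.
Components: V_Px = −rω sinθ − a·ω_rod·sinφ = -0.55246 m/s;  V_Py = rω cosθ + a·ω_rod·cosφ = -0.30522 m/s.
|V_P| = √(V_Px² + V_Py²) = 0.63116 m/s.

0.631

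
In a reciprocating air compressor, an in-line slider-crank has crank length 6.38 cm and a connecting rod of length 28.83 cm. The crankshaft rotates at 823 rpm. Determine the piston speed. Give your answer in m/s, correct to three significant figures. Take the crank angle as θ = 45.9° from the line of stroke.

4.56

ω = 2π·823/60 = 86.18 rad/s
For an in-line slider-crank, x = r cosθ + √(L² − r² sin²θ), so v = −rω sinθ·[1 + r cosθ/√(L² − r² sin²θ)].
With r = 0.0638 m, L = 0.2883 m, θ = 45.9°: √(L² − r² sin²θ) = 0.28464 m.
v = −0.0638·86.18·0.71813·[1 + 0.0638·0.69591/0.28464] = -4.5646 m/s.
|v| = 4.5646 m/s.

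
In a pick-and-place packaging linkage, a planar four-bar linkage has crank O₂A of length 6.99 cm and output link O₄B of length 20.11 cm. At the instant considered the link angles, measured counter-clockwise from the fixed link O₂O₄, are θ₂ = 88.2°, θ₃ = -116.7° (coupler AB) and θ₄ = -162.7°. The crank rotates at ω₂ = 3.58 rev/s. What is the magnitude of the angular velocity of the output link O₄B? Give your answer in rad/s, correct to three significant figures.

ω₂ = 22.49 rad/s (from 3.58 rev/s).
Differentiating the loop-closure r₂e^{iθ₂}+r₃e^{iθ₃}=r₁+r₄e^{iθ₄} gives r₂ω₂e^{iθ₂}+r₃ω₃e^{iθ₃}=r₄ω₄e^{iθ₄}.
Eliminating the other unknown: ω₄ = r₂ω₂ sin(θ₂−θ₃) / [r₄ sin(θ₄−θ₃)].
Numerator sine = -0.42104; denominator sine = -0.71934.
Result = 0.0699·22.49·(-0.42104) / (0.2011·(-0.71934)) = +4.5763 rad/s; magnitude 4.5763 rad/s.

4.58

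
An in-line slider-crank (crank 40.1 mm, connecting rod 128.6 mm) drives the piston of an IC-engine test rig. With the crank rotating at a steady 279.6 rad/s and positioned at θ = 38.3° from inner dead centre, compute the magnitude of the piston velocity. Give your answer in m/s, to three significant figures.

ω = 279.6 rad/s
For an in-line slider-crank, x = r cosθ + √(L² − r² sin²θ), so v = −rω sinθ·[1 + r cosθ/√(L² − r² sin²θ)].
With r = 0.0401 m, L = 0.1286 m, θ = 38.3°: √(L² − r² sin²θ) = 0.12618 m.
v = −0.0401·279.6·0.61978·[1 + 0.0401·0.78478/0.12618] = -8.6821 m/s.
|v| = 8.6821 m/s.

8.68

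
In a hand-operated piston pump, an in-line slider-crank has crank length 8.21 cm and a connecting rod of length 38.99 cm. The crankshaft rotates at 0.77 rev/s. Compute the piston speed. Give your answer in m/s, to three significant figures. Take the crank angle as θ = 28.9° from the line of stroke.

ω = 2π·0.77 = 4.838 rad/s
For an in-line slider-crank, x = r cosθ + √(L² − r² sin²θ), so v = −rω sinθ·[1 + r cosθ/√(L² − r² sin²θ)].
With r = 0.0821 m, L = 0.3899 m, θ = 28.9°: √(L² − r² sin²θ) = 0.38788 m.
v = −0.0821·4.838·0.48328·[1 + 0.0821·0.87546/0.38788] = -0.22753 m/s.
|v| = 0.22753 m/s.

0.228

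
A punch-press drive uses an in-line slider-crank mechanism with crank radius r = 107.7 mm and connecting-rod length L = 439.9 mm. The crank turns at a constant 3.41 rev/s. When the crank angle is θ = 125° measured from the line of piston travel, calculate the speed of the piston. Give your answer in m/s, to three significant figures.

ω = 2π·3.41 = 21.43 rad/s
For an in-line slider-crank, x = r cosθ + √(L² − r² sin²θ), so v = −rω sinθ·[1 + r cosθ/√(L² − r² sin²θ)].
With r = 0.1077 m, L = 0.4399 m, θ = 125°: √(L² − r² sin²θ) = 0.43096 m.
v = −0.1077·21.43·0.81915·[1 + 0.1077·-0.57358/0.43096] = -1.6193 m/s.
|v| = 1.6193 m/s.

1.62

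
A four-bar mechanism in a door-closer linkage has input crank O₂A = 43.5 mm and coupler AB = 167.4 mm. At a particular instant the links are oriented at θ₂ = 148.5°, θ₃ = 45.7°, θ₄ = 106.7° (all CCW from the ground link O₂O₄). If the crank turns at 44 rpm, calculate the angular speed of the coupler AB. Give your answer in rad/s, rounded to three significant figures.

ω₂ = 4.608 rad/s (from 44 rpm).
Differentiating the loop-closure r₂e^{iθ₂}+r₃e^{iθ₃}=r₁+r₄e^{iθ₄} gives r₂ω₂e^{iθ₂}+r₃ω₃e^{iθ₃}=r₄ω₄e^{iθ₄}.
Eliminating the other unknown: ω₃ = r₂ω₂ sin(θ₄−θ₂) / [r₃ sin(θ₃−θ₄)].
Numerator sine = -0.66653; denominator sine = -0.87462.
Result = 0.0435·4.608·(-0.66653) / (0.1674·(-0.87462)) = +0.91247 rad/s; magnitude 0.91247 rad/s.

0.912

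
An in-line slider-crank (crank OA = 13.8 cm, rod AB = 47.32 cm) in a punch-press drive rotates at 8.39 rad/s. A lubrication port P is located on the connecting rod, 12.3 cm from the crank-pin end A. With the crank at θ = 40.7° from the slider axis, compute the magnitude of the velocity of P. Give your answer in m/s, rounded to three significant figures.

ω = 8.39 rad/s.  Crank-pin speed |V_A| = rω = 1.1578 m/s, perpendicular to OA.
Rod angle: sinφ = −(r/L) sinθ ⇒ φ = -10.963°; ω_rod = −rω cosθ/√(L²−r²sin²θ) = -1.8895 rad/s.
V_P = V_A + ω_rod × AP, with AP = 0.123 m along the rod.
Components: V_Px = −rω sinθ − a·ω_rod·sinφ = -0.79921 m/s;  V_Py = rω cosθ + a·ω_rod·cosφ = +0.64962 m/s.
|V_P| = √(V_Px² + V_Py²) = 1.0299 m/s.

1.03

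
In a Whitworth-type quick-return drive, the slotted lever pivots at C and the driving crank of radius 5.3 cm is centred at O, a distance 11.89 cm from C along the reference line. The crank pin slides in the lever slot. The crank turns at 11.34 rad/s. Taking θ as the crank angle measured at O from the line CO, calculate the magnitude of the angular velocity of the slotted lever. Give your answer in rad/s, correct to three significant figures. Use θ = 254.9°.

0.969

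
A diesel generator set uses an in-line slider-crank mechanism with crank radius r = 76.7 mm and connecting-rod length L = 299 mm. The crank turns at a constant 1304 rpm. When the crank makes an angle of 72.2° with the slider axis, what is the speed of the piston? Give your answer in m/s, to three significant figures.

ω = 2π·1304/60 = 136.6 rad/s
For an in-line slider-crank, x = r cosθ + √(L² − r² sin²θ), so v = −rω sinθ·[1 + r cosθ/√(L² − r² sin²θ)].
With r = 0.0767 m, L = 0.299 m, θ = 72.2°: √(L² − r² sin²θ) = 0.28994 m.
v = −0.0767·136.6·0.95213·[1 + 0.0767·0.30570/0.28994] = -10.779 m/s.
|v| = 10.779 m/s.

10.8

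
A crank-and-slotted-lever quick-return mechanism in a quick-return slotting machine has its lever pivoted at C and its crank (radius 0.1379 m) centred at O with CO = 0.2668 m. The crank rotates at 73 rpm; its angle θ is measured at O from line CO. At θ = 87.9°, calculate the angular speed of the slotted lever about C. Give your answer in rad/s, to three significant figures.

ω = 7.645 rad/s (from 73 rpm).
Crank pin A relative to C: A = (d + r cosθ, r sinθ); lever angle φ = atan2(r sinθ, d + r cosθ).
Differentiating tanφ: φ̇ = rω(d cosθ + r)/(d² + r² + 2dr cosθ).
d² + r² + 2dr cosθ = |CA|² = 0.092895 m²;  d cosθ + r = +0.14768 m.
|ω_lever| = |0.1379·7.645·+0.14768| / 0.092895 = 1.6758 rad/s.

1.68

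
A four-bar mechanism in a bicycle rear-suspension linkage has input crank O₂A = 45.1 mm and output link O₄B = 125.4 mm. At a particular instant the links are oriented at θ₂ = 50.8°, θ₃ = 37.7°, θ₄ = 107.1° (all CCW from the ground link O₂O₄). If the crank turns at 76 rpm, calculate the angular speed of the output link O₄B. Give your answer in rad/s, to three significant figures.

ω₂ = 7.959 rad/s (from 76 rpm).
Differentiating the loop-closure r₂e^{iθ₂}+r₃e^{iθ₃}=r₁+r₄e^{iθ₄} gives r₂ω₂e^{iθ₂}+r₃ω₃e^{iθ₃}=r₄ω₄e^{iθ₄}.
Eliminating the other unknown: ω₄ = r₂ω₂ sin(θ₂−θ₃) / [r₄ sin(θ₄−θ₃)].
Numerator sine = +0.22665; denominator sine = +0.93606.
Result = 0.0451·7.959·(+0.22665) / (0.1254·(+0.93606)) = +0.69307 rad/s; magnitude 0.69307 rad/s.

0.693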